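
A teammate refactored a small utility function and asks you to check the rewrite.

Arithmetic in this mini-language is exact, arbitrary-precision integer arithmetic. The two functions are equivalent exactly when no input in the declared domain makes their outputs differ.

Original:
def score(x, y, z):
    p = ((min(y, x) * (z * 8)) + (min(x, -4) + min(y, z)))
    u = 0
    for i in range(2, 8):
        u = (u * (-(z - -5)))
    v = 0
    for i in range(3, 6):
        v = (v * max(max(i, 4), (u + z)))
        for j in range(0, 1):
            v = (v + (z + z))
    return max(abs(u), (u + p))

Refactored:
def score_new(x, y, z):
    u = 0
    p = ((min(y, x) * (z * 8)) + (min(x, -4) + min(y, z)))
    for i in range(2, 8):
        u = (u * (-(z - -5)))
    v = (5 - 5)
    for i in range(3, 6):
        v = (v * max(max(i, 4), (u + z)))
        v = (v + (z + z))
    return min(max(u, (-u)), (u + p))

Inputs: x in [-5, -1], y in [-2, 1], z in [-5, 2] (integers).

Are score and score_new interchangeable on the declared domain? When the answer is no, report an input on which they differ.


There is a counterexample at x=-5, y=-2, z=-5: 190 on one side, 0 on the other.
score: p=190, then u=0, then (i=2), then u=0, then (i=3), then u=0, then (i=4), then u=0, then (i=5), then u=0, then (i=6), then u=0, then (i=7), then u=0, then v=0, then (i=3), then v=0, then (j=0), then v=-10, then (i=4), then v=-40, then (j=0), then v=-50, then (i=5), then v=-250, then (j=0), then v=-260, then returns 190
score_new: u=0, then p=190, then (i=2), then u=0, then (i=3), then u=0, then (i=4), then u=0, then (i=5), then u=0, then (i=6), then u=0, then (i=7), then u=0, then v=0, then (i=3), then v=0, then v=-10, then (i=4), then v=-40, then v=-50, then (i=5), then v=-250, then v=-260, then returns 0
verdict: not equivalent; witness: x=-5, y=-2, z=-5


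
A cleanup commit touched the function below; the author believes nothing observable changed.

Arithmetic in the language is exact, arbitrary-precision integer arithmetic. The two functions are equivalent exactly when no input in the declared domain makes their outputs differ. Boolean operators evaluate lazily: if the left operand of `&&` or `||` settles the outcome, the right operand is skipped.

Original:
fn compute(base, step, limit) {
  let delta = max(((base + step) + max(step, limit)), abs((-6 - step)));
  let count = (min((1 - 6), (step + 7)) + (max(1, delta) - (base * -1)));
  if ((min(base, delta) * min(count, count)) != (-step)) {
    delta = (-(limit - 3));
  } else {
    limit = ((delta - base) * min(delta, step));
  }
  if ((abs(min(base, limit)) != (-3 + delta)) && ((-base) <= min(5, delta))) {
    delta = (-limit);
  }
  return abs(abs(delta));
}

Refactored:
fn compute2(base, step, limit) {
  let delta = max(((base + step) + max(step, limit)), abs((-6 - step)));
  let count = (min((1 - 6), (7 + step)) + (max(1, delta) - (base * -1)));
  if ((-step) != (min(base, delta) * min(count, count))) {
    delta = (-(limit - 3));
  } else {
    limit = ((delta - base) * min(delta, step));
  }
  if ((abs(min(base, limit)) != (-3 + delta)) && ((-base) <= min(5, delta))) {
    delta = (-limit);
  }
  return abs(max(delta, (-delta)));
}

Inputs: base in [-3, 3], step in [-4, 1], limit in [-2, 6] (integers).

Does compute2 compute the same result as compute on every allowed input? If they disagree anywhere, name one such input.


Equivalent — the differences include min/max/abs usage differs, yet no declared input distinguishes the two.
Spot check at base=-1, step=-3, limit=1 — compute: delta := 3 | count := -3 | ((min(base, delta) * min(count, count)) != (-step)): false | limit := -12 | ((abs(min(base, limit)) != (-3 + delta)) && ((-base) <= min(5, delta))): true | delta := 12 | result 12. compute2: delta := 3 | count := -3 | ((-step) != (min(base, delta) * min(count, count))): false | limit := -12 | ((abs(min(base, limit)) != (-3 + delta)) && ((-base) <= min(5, delta))): true | delta := 12 | result 12. Both give 12.
An exhaustive pass over the 378 declared inputs shows identical outputs.
verdict: equivalent


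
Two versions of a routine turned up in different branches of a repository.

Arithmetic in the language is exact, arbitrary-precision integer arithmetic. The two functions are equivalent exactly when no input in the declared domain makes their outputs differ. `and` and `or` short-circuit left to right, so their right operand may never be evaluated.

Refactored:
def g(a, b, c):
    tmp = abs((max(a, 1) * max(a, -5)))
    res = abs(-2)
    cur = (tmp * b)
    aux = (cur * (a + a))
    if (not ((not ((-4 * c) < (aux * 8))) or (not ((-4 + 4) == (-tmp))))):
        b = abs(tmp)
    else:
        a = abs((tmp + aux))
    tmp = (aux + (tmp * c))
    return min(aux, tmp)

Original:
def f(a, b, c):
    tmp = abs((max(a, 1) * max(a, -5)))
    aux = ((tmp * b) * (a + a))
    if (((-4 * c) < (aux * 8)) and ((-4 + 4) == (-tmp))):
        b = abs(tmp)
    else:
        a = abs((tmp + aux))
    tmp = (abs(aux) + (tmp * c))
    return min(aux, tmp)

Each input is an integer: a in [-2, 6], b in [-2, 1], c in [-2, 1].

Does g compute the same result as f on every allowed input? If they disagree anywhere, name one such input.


At a=-2, b=1, c=-2: f gives -8, g gives -12.
verdict: not equivalent; witness: a=-2, b=1, c=-2


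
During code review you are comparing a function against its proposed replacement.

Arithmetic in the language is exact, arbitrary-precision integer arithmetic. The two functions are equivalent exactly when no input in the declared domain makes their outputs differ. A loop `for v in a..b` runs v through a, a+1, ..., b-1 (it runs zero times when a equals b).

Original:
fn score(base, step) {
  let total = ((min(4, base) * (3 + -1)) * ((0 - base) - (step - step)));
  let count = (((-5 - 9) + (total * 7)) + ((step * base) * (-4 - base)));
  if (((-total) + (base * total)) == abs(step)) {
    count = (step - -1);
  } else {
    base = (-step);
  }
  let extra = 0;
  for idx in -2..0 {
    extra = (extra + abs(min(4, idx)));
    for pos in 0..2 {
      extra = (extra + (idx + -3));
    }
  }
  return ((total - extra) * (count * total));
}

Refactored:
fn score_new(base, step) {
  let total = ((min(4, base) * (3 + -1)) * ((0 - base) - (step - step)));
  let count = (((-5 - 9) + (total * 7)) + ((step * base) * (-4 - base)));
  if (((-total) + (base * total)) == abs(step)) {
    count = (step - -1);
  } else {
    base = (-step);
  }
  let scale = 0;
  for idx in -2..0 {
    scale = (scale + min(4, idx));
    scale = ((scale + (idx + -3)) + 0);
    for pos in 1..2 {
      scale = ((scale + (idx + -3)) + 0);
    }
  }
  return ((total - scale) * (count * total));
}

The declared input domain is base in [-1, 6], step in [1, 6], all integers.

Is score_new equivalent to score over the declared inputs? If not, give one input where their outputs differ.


The rewrite breaks on base=-1, step=1, where the results are 650 and 950.
score: total=-2, then count=-25, then (((-total) + (base * total)) == abs(step)) is false, then base=-1, then extra=0, then (idx=-2), then extra=2, then (pos=0), then extra=-3, then (pos=1), then extra=-8, then (idx=-1), then extra=-7, then (pos=0), then extra=-11, then (pos=1), then extra=-15, then returns 650
score_new: total=-2, then count=-25, then (((-total) + (base * total)) == abs(step)) is false, then base=-1, then scale=0, then (idx=-2), then scale=-2, then scale=-7, then (pos=1), then scale=-12, then (idx=-1), then scale=-13, then scale=-17, then (pos=1), then scale=-21, then returns 950
verdict: not equivalent; witness: base=-1, step=1


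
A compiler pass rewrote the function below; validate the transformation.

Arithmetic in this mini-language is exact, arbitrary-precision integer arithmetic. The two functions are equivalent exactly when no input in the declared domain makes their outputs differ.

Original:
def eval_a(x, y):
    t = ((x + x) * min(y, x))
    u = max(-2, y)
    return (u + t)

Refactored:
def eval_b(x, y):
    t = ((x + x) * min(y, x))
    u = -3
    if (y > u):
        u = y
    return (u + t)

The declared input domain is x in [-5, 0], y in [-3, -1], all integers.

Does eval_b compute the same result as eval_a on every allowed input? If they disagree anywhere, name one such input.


Not equivalent: x=-5, y=-3 separates them (48 vs 47).
eval_a: t := 50 | u := -2 | result 48
eval_b: t := 50 | u := -3 | (y > u): false | result 47
verdict: not equivalent; witness: x=-5, y=-3


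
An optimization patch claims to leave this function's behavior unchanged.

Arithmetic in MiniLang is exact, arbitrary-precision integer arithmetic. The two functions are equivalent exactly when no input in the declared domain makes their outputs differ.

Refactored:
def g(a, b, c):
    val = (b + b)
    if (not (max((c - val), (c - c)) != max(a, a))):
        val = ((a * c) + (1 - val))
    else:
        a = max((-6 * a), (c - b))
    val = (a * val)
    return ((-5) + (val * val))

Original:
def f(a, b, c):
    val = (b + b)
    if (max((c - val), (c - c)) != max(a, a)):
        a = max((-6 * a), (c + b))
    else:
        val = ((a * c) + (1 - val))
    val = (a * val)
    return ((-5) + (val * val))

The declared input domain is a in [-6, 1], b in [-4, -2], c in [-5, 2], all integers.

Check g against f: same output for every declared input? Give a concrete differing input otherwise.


These are not equivalent — on a=0, b=-4, c=-3 the outputs split (-5 vs 59).
f: val=-8, then (max((c - val), (c - c)) != max(a, a)) is true, then a=0, then val=0, then returns -5
g: val=-8, then (not (max((c - val), (c - c)) != max(a, a))) is false, then a=1, then val=-8, then returns 59
verdict: not equivalent; witness: a=0, b=-4, c=-3


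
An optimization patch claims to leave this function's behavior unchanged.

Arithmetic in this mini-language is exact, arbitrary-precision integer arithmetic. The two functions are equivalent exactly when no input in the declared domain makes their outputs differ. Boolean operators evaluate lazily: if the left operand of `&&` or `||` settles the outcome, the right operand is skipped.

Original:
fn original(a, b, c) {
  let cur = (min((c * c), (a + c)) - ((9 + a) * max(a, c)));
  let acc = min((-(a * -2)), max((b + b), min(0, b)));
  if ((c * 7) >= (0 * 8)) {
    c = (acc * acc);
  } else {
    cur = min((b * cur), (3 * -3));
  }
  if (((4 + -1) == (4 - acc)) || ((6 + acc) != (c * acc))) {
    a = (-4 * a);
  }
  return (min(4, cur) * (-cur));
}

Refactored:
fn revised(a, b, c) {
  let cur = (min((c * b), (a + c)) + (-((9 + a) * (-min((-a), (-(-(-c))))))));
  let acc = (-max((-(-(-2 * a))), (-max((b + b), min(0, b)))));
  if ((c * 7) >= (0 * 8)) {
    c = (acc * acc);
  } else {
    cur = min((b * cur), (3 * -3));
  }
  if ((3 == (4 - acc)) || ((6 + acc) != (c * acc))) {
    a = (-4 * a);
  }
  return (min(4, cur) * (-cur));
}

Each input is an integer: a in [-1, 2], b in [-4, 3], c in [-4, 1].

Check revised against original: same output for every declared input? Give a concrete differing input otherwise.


Not equivalent: a=-1, b=-4, c=1 separates them (-64 vs -144).
original: cur=-8, then acc=-4, then ((c * 7) >= (0 * 8)) is true, then c=16, then (((4 + -1) == (4 - acc)) || ((6 + acc) != (c * acc))) is true, then a=4, then returns -64
revised: cur=-12, then acc=-4, then ((c * 7) >= (0 * 8)) is true, then c=16, then ((3 == (4 - acc)) || ((6 + acc) != (c * acc))) is true, then a=4, then returns -144
verdict: not equivalent; witness: a=-1, b=-4, c=1


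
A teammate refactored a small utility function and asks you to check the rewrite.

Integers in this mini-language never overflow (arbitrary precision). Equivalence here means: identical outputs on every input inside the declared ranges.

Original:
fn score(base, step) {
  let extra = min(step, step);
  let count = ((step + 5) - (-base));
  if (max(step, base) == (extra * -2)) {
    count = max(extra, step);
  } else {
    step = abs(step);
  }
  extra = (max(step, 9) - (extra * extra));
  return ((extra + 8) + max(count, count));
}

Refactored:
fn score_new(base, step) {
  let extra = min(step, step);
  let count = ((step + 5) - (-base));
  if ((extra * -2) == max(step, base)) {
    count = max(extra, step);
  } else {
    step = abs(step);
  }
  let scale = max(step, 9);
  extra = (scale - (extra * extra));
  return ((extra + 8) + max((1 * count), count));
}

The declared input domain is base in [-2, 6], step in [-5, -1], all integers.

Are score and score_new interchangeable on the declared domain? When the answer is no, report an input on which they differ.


Equivalent — the differences include constant usage differs, and statement counts differ, and local variable names differ, and arithmetic usage differs, yet no declared input distinguishes the two.
One worked example (base=6, step=-5) — score: extra becomes -5; next count becomes 6; next (max(step, base) == (extra * -2)) evaluates to false; next step becomes 5; next extra becomes -16; next final value -2; score_new: extra becomes -5; next count becomes 6; next ((extra * -2) == max(step, base)) evaluates to false; next step becomes 5; next scale becomes 9; next extra becomes -16; next final value -2; agreement on -2.
Checked all 45 inputs in the declared domain: the outputs agree on every one.
verdict: equivalent


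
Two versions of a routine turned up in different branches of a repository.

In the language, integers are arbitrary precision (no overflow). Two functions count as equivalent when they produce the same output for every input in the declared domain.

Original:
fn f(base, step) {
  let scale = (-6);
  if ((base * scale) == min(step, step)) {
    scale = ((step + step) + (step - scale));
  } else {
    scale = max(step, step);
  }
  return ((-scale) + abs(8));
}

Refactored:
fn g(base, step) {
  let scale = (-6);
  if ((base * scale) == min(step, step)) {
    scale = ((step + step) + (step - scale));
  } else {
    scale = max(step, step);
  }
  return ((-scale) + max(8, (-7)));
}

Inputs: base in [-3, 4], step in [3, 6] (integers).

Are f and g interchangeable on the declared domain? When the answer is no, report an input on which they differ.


The edit looks behavioral (`8` became `7`), but over these ranges it never changes the outcome.
One worked example (base=4, step=4) — f: scale = -6; ((base * scale) == min(step, step)) -> false; scale = 4; return 4; g: scale = -6; ((base * scale) == min(step, step)) -> false; scale = 4; return 4; agreement on 4.
An exhaustive pass over the 32 declared inputs shows identical outputs.
verdict: equivalent


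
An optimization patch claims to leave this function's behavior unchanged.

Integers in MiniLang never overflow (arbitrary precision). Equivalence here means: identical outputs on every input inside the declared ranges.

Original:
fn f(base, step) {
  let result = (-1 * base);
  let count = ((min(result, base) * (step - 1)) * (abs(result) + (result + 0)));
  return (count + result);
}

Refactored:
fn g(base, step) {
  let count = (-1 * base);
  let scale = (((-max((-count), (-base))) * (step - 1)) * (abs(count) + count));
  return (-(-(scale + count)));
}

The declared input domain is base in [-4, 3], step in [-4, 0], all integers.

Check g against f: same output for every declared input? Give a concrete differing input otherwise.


Side by side, the visible changes include: min/max/abs usage differs, plus arithmetic usage differs, plus local variable names differ, plus constant usage differs.
Tracing base=-3, step=-2: f: result becomes 3; next count becomes 54; next final value 57 | g: count becomes 3; next scale becomes 54; next final value 57 — matching result 57.
Checked all 40 inputs in the declared domain: the outputs agree on every one.
verdict: equivalent


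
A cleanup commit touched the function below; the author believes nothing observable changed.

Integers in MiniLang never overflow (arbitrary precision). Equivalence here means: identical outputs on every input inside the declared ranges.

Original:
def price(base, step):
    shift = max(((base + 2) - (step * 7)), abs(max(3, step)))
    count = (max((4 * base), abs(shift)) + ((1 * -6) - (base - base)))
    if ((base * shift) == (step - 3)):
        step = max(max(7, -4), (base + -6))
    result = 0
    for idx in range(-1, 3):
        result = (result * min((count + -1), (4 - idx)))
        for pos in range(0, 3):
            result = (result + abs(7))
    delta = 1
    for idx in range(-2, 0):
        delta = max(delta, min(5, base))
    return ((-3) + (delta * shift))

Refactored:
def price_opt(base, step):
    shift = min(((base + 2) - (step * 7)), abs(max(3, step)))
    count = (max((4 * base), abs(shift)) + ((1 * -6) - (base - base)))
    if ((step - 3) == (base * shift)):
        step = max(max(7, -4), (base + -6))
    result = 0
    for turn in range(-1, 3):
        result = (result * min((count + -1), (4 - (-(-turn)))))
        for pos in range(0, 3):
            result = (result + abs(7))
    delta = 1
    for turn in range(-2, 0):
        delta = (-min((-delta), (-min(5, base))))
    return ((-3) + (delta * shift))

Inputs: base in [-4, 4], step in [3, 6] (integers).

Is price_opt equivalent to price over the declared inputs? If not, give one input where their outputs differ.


These are not equivalent — on base=-4, step=3 the outputs split (0 vs -26).
price: shift = 3; count = -3; ((base * shift) == (step - 3)) -> false; result = 0; [idx=-1]; result = 0; [pos=0]; result = 7; [pos=1]; result = 14; [pos=2]; result = 21; [idx=0]; result = -84; [pos=0]; result = -77; [pos=1]; result = -70; [pos=2]; result = -63; [idx=1]; result = 252; [pos=0]; result = 259; [pos=1]; result = 266; [pos=2]; result = 273; [idx=2]; result = -1092; [pos=0]; result = -1085; [pos=1]; result = -1078; [pos=2]; result = -1071; delta = 1; [idx=-2]; delta = 1; [idx=-1]; delta = 1; return 0
price_opt: shift = -23; count = 17; ((step - 3) == (base * shift)) -> false; result = 0; [turn=-1]; result = 0; [pos=0]; result = 7; [pos=1]; result = 14; [pos=2]; result = 21; [turn=0]; result = 84; [pos=0]; result = 91; [pos=1]; result = 98; [pos=2]; result = 105; [turn=1]; result = 315; [pos=0]; result = 322; [pos=1]; result = 329; [pos=2]; result = 336; [turn=2]; result = 672; [pos=0]; result = 679; [pos=1]; result = 686; [pos=2]; result = 693; delta = 1; [turn=-2]; delta = 1; [turn=-1]; delta = 1; return -26
verdict: not equivalent; witness: base=-4, step=3


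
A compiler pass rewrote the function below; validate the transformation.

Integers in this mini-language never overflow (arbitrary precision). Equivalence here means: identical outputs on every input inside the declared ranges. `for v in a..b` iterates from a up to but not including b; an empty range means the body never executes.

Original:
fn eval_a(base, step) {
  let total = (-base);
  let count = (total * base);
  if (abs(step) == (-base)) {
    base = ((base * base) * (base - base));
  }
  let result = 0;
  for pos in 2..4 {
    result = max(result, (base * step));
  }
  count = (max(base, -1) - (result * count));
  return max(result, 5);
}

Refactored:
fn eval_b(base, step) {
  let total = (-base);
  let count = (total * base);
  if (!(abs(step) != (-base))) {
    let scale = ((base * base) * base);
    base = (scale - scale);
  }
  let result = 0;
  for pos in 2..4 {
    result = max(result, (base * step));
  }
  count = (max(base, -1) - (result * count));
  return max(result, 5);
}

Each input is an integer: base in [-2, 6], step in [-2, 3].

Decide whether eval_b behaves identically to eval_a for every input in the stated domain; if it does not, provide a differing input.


Differences: statement counts differ; also comparison usage differs; also boolean connective usage differs; also local variable names differ — yet all 54 inputs agree.
verdict: equivalent


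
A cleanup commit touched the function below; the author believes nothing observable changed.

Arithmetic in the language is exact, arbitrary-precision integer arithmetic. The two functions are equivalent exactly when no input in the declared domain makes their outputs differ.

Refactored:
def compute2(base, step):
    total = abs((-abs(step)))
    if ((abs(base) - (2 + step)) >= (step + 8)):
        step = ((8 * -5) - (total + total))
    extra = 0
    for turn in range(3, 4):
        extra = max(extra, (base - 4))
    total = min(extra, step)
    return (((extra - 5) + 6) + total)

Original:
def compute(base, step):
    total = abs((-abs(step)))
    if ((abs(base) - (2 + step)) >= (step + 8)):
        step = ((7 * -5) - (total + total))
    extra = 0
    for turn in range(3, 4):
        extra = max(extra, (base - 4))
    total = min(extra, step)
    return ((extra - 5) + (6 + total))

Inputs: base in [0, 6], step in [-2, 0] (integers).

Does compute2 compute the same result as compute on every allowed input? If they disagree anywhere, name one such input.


Try base=6, step=-2.
compute: total becomes 2; next ((abs(base) - (2 + step)) >= (step + 8)) evaluates to true; next step becomes -39; next extra becomes 0; next at turn=3:; next extra becomes 2; next total becomes -39; next final value -36
compute2: total becomes 2; next ((abs(base) - (2 + step)) >= (step + 8)) evaluates to true; next step becomes -44; next extra becomes 0; next at turn=3:; next extra becomes 2; next total becomes -44; next final value -41
-36 vs -41 — the two versions disagree here.
verdict: not equivalent; witness: base=6, step=-2


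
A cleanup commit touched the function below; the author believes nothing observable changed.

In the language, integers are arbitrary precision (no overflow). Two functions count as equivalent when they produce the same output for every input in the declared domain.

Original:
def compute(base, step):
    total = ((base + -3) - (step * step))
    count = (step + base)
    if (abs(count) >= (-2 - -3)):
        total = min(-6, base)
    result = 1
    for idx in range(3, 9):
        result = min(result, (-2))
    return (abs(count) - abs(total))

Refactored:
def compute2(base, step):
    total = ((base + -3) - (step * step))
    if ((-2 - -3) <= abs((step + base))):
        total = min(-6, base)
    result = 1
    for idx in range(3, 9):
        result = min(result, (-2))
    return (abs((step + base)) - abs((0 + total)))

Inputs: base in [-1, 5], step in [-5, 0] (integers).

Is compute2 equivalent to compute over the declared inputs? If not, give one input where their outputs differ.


The two are interchangeable: constant usage differs, and statement counts differ, and comparison usage differs, and local variable names differ, and arithmetic usage differs, and every declared input agrees.
Tracing base=2, step=-2: compute: total := -5 | count := 0 | (abs(count) >= (-2 - -3)): false | result := 1 | iter idx=3: | result := -2 | iter idx=4: | result := -2 | iter idx=5: | result := -2 | iter idx=6: | result := -2 | iter idx=7: | result := -2 | iter idx=8: | result := -2 | result -5 | compute2: total := -5 | ((-2 - -3) <= abs((step + base))): false | result := 1 | iter idx=3: | result := -2 | iter idx=4: | result := -2 | iter idx=5: | result := -2 | iter idx=6: | result := -2 | iter idx=7: | result := -2 | iter idx=8: | result := -2 | result -5 — matching result -5.
Sweeping the whole domain (42 inputs) finds no disagreement.
verdict: equivalent


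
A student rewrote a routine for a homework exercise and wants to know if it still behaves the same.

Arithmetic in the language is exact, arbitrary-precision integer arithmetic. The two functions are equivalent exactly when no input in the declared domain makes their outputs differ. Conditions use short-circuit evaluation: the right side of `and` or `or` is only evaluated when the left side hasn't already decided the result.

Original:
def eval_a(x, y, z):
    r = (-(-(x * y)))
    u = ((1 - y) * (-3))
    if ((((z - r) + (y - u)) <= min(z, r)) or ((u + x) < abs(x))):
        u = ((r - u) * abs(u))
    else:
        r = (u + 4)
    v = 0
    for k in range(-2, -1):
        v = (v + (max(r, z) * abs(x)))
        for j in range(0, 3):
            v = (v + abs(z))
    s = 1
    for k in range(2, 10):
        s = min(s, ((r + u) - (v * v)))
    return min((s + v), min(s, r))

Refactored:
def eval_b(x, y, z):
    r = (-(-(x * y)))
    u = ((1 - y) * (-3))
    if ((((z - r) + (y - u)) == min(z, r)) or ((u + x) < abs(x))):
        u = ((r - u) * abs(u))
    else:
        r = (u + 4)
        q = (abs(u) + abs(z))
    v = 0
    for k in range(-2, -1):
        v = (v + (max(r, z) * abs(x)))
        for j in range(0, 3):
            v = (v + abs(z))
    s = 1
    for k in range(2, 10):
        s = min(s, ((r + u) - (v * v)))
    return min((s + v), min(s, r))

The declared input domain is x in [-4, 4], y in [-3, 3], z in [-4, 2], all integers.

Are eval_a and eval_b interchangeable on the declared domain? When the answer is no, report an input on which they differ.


Try x=0, y=2, z=-4.
eval_a: r = 0; u = 3; ((((z - r) + (y - u)) <= min(z, r)) or ((u + x) < abs(x))) -> true; u = -9; v = 0; [k=-2]; v = 0; [j=0]; v = 4; [j=1]; v = 8; [j=2]; v = 12; s = 1; [k=2]; s = -153; [k=3]; s = -153; [k=4]; s = -153; [k=5]; s = -153; [k=6]; s = -153; [k=7]; s = -153; [k=8]; s = -153; [k=9]; s = -153; return -153
eval_b: r = 0; u = 3; ((((z - r) + (y - u)) == min(z, r)) or ((u + x) < abs(x))) -> false; r = 7; q = 7; v = 0; [k=-2]; v = 0; [j=0]; v = 4; [j=1]; v = 8; [j=2]; v = 12; s = 1; [k=2]; s = -134; [k=3]; s = -134; [k=4]; s = -134; [k=5]; s = -134; [k=6]; s = -134; [k=7]; s = -134; [k=8]; s = -134; [k=9]; s = -134; return -134
-153 vs -134 — the two versions disagree here.
verdict: not equivalent; witness: x=0, y=2, z=-4


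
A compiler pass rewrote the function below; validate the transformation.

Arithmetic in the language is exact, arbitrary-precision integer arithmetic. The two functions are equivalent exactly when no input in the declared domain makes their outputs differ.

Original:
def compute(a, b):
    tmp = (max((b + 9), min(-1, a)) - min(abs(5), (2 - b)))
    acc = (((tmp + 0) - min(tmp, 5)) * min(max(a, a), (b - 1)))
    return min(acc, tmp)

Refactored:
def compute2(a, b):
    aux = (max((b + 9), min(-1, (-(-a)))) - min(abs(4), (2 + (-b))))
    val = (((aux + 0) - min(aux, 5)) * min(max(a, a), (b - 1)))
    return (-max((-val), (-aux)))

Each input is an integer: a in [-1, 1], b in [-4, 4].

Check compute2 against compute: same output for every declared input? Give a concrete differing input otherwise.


Although `5` became `4`, no input in the stated domain can expose it; all 27 inputs agree.
verdict: equivalent


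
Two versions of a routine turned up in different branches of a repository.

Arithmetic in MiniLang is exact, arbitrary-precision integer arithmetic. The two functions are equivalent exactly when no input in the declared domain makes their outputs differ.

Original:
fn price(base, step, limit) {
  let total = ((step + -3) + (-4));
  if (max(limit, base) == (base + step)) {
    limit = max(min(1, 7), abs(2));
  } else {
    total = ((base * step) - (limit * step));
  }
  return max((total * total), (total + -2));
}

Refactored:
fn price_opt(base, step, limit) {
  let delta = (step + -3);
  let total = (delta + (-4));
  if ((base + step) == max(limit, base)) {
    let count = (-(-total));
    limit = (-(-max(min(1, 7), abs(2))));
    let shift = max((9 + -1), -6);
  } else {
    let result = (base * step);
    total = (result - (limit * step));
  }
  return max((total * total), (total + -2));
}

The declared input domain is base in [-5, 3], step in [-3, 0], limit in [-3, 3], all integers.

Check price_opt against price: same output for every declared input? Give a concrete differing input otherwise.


One difference looks behavioral, but it never changes the outcome for any declared input.
Spot check at base=-4, step=-2, limit=0 — price: total=-9, then (max(limit, base) == (base + step)) is false, then total=8, then returns 64. price_opt: delta=-5, then total=-9, then ((base + step) == max(limit, base)) is false, then result=8, then total=8, then returns 64. Both give 64.
Checked all 252 inputs in the declared domain: the outputs agree on every one.
verdict: equivalent


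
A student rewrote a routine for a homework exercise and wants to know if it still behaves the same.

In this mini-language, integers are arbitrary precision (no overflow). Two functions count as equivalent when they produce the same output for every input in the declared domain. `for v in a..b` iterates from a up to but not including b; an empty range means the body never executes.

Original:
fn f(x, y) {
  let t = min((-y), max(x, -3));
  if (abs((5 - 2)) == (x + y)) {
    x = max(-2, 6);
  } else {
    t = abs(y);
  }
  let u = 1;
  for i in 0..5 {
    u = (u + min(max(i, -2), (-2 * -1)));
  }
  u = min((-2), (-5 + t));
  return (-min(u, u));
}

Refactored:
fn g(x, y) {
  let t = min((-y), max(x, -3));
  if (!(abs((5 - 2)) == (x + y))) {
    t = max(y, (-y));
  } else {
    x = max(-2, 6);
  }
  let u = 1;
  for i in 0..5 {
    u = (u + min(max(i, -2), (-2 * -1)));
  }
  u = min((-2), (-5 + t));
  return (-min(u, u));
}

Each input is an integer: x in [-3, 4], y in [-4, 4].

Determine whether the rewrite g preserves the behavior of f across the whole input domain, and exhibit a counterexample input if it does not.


Reading the diff, among the changes: boolean connective usage differs; also min/max/abs usage differs.
Tracing x=-3, y=1: f: t becomes -3; next (abs((5 - 2)) == (x + y)) evaluates to false; next t becomes 1; next u becomes 1; next at i=0:; next u becomes 1; next at i=1:; next u becomes 2; next at i=2:; next u becomes 4; next at i=3:; next u becomes 6; next at i=4:; next u becomes 8; next u becomes -4; next final value 4 | g: t becomes -3; next (!(abs((5 - 2)) == (x + y))) evaluates to true; next t becomes 1; next u becomes 1; next at i=0:; next u becomes 1; next at i=1:; next u becomes 2; next at i=2:; next u becomes 4; next at i=3:; next u becomes 6; next at i=4:; next u becomes 8; next u becomes -4; next final value 4 — matching result 4.
Every one of the 72 inputs gives matching results.
verdict: equivalent


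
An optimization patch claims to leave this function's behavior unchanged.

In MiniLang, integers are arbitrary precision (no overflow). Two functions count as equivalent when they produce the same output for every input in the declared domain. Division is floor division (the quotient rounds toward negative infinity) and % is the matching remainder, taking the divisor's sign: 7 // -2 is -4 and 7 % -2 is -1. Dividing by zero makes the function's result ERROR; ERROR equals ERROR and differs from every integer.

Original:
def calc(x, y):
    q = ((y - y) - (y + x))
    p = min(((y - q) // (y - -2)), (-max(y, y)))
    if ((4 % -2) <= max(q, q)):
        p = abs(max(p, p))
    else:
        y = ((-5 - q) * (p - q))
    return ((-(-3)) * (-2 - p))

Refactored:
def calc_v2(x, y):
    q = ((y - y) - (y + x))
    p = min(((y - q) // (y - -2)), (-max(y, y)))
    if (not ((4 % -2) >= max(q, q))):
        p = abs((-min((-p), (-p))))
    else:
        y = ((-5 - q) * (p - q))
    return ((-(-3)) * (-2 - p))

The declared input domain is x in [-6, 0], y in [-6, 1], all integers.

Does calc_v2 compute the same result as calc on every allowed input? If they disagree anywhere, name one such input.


Run the pair on x=-1, y=1.
calc: q := 0 | p := -1 | ((4 % -2) <= max(q, q)): true | p := 1 | result -9
calc_v2: q := 0 | p := -1 | (not ((4 % -2) >= max(q, q))): false | y := 5 | result -3
-9 vs -3 — the two versions disagree here.
verdict: not equivalent; witness: x=-1, y=1


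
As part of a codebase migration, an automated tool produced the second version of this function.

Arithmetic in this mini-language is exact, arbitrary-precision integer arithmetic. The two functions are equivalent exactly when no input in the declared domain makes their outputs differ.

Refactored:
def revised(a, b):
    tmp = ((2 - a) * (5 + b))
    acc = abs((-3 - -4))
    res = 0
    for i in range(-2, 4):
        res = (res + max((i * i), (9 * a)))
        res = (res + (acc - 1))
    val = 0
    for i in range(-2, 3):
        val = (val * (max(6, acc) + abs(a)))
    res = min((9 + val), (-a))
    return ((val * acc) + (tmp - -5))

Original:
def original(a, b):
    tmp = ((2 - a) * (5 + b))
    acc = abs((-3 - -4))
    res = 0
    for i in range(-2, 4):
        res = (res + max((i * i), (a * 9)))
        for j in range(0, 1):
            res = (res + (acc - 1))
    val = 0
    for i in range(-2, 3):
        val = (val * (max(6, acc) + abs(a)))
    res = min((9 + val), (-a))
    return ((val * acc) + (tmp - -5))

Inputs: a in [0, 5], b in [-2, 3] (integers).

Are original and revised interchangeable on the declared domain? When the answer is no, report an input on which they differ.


Behavior is preserved: although loop structure differs, plus statement counts differ, plus local variable names differ, the outputs never diverge.
Spot check at a=2, b=0 — original: tmp becomes 0; next acc becomes 1; next res becomes 0; next at i=-2:; next res becomes 18; next at j=0:; next res becomes 18; next at i=-1:; next res becomes 36; next at j=0:; next res becomes 36; next at i=0:; next res becomes 54; next at j=0:; next res becomes 54; next at i=1:; next res becomes 72; next at j=0:; next res becomes 72; next at i=2:; next res becomes 90; next at j=0:; next res becomes 90; next at i=3:; next res becomes 108; next at j=0:; next res becomes 108; next val becomes 0; next at i=-2:; next val becomes 0; next at i=-1:; next val becomes 0; next at i=0:; next val becomes 0; next at i=1:; next val becomes 0; next at i=2:; next val becomes 0; next res becomes -2; next final value 5. revised: tmp becomes 0; next acc becomes 1; next res becomes 0; next at i=-2:; next res becomes 18; next res becomes 18; next at i=-1:; next res becomes 36; next res becomes 36; next at i=0:; next res becomes 54; next res becomes 54; next at i=1:; next res becomes 72; next res becomes 72; next at i=2:; next res becomes 90; next res becomes 90; next at i=3:; next res becomes 108; next res becomes 108; next val becomes 0; next at i=-2:; next val becomes 0; next at i=-1:; next val becomes 0; next at i=0:; next val becomes 0; next at i=1:; next val becomes 0; next at i=2:; next val becomes 0; next res becomes -2; next final value 5. Both give 5.
An exhaustive pass over the 36 declared inputs shows identical outputs.
verdict: equivalent


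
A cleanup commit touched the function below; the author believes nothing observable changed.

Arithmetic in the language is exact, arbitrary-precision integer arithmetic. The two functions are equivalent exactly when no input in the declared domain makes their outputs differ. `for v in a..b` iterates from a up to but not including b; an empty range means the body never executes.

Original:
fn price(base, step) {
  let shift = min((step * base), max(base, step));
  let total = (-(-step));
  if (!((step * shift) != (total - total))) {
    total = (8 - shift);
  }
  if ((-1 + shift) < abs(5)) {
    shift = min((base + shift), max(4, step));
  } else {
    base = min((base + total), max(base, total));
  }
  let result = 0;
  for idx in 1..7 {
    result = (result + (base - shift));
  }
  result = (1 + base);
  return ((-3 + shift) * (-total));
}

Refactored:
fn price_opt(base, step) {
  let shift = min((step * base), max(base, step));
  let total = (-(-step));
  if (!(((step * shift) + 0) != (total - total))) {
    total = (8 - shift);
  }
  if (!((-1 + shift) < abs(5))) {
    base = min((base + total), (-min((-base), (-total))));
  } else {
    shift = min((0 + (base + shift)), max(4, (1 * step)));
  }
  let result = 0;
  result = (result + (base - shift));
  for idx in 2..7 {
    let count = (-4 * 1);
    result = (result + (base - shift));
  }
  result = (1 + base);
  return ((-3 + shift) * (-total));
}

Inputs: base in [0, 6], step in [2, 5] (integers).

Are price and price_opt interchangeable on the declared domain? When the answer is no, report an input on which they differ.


Changes here: arithmetic usage differs; boolean connective usage differs; statement counts differ; loop structure differs; min/max/abs usage differs; local variable names differ; constant usage differs; the full 28-point sweep finds no disagreement.
verdict: equivalent


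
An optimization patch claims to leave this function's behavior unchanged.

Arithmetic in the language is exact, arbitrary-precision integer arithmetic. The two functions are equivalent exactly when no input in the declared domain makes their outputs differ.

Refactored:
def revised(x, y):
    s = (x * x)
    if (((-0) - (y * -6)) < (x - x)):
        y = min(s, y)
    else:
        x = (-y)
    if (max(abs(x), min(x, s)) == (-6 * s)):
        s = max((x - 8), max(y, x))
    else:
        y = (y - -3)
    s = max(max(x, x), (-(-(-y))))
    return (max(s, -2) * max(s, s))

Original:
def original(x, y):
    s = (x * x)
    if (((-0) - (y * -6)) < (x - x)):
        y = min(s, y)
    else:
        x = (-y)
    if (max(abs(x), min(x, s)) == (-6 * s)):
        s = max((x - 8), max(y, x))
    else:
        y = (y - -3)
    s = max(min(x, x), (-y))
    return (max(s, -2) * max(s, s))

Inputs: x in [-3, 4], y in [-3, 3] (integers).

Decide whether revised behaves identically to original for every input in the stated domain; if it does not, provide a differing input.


Although `min(x, x)` became `max(x, x)`, no input in the stated domain can expose it; all 56 inputs agree.
verdict: equivalent


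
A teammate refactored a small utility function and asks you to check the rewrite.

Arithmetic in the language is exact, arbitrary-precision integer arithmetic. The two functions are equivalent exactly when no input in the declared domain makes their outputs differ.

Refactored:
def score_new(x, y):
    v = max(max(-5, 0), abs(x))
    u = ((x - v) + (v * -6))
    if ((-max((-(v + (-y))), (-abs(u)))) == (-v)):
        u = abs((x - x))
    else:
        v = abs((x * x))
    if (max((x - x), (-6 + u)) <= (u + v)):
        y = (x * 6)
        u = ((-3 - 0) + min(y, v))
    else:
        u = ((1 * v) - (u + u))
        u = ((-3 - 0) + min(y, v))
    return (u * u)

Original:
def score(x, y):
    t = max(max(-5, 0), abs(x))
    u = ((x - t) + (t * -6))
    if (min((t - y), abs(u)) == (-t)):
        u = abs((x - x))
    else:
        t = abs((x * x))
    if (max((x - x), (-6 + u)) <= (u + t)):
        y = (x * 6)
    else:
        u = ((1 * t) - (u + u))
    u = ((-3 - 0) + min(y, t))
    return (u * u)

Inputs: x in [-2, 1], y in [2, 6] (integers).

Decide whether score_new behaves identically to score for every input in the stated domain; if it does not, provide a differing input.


Equivalent — the differences include constant usage differs, and statement counts differ, and arithmetic usage differs, and min/max/abs usage differs, and local variable names differ, yet no declared input distinguishes the two.
Spot check at x=-2, y=6 — score: t becomes 2; next u becomes -16; next (min((t - y), abs(u)) == (-t)) evaluates to false; next t becomes 4; next (max((x - x), (-6 + u)) <= (u + t)) evaluates to false; next u becomes 36; next u becomes 1; next final value 1. score_new: v becomes 2; next u becomes -16; next ((-max((-(v + (-y))), (-abs(u)))) == (-v)) evaluates to false; next v becomes 4; next (max((x - x), (-6 + u)) <= (u + v)) evaluates to false; next u becomes 36; next u becomes 1; next final value 1. Both give 1.
Across all 20 domain points the two functions coincide.
verdict: equivalent


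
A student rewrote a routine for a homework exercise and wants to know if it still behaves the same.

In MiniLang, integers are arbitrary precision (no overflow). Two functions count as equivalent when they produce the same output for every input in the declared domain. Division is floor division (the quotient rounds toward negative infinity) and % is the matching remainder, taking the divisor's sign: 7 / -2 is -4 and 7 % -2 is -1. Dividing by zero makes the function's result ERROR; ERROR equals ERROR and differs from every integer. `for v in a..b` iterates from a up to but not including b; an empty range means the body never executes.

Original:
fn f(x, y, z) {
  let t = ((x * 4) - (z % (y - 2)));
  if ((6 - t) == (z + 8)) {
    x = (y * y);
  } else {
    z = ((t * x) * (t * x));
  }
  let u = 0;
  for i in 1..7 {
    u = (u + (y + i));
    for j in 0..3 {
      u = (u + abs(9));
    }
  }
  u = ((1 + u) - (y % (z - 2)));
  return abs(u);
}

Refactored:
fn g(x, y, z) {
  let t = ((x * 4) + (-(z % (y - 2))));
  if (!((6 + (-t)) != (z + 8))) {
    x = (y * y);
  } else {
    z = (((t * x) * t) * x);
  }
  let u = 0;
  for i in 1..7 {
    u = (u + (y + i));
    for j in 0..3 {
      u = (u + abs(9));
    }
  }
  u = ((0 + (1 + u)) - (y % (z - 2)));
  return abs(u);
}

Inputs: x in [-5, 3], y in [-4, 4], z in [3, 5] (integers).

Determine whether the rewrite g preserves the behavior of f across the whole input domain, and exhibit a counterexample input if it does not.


Side by side, the visible changes include: boolean connective usage differs, plus arithmetic usage differs, plus constant usage differs, plus comparison usage differs.
As a probe, take x=0, y=-1, z=5: f runs t := 1 | ((6 - t) == (z + 8)): false | z := 0 | u := 0 | iter i=1: | u := 0 | iter j=0: | u := 9 | iter j=1: | u := 18 | iter j=2: | u := 27 | iter i=2: | u := 28 | iter j=0: | u := 37 | iter j=1: | u := 46 | iter j=2: | u := 55 | iter i=3: | u := 57 | iter j=0: | u := 66 | iter j=1: | u := 75 | iter j=2: | u := 84 | iter i=4: | u := 87 | iter j=0: | u := 96 | iter j=1: | u := 105 | iter j=2: | u := 114 | iter i=5: | u := 118 | iter j=0: | u := 127 | iter j=1: | u := 136 | iter j=2: | u := 145 | iter i=6: | u := 150 | iter j=0: | u := 159 | iter j=1: | u := 168 | iter j=2: | u := 177 | u := 179 | result 179; g runs t := 1 | (!((6 + (-t)) != (z + 8))): false | z := 0 | u := 0 | iter i=1: | u := 0 | iter j=0: | u := 9 | iter j=1: | u := 18 | iter j=2: | u := 27 | iter i=2: | u := 28 | iter j=0: | u := 37 | iter j=1: | u := 46 | iter j=2: | u := 55 | iter i=3: | u := 57 | iter j=0: | u := 66 | iter j=1: | u := 75 | iter j=2: | u := 84 | iter i=4: | u := 87 | iter j=0: | u := 96 | iter j=1: | u := 105 | iter j=2: | u := 114 | iter i=5: | u := 118 | iter j=0: | u := 127 | iter j=1: | u := 136 | iter j=2: | u := 145 | iter i=6: | u := 150 | iter j=0: | u := 159 | iter j=1: | u := 168 | iter j=2: | u := 177 | u := 179 | result 179; both end at 179.
Every one of the 243 inputs gives matching results.
verdict: equivalent
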